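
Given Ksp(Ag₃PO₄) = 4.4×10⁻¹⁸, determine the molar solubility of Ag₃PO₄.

2.0×10⁻⁵ M

Ag₃PO₄(s) ⇌ 3 Ag⁺(aq) + PO₄³⁻(aq)
With molar solubility s: [Ag⁺] = 3s, [PO₄³⁻] = s.
Ksp = [Ag⁺]^3[PO₄³⁻] = (3s)^3 · s = 27s^4
27s^4 = 4.4×10⁻¹⁸  ⇒  s^4 = 1.6×10⁻¹⁹
s = 2.0×10⁻⁵ mol/L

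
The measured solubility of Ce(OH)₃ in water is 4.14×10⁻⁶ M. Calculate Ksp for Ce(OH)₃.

Ksp = 7.93×10⁻²¹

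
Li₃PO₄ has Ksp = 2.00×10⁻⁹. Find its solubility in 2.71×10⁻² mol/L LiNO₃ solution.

1.00×10⁻⁴ M

Li₃PO₄(s) ⇌ 3 Li⁺(aq) + PO₄³⁻(aq)
With Li⁺ already at 2.71×10⁻² mol/L and s small, take [Li⁺] ≈ 2.71×10⁻² mol/L and [PO₄³⁻] = s.
Ksp = [Li⁺]^3[PO₄³⁻] = (2.71×10⁻²)^3s
s = 2.00×10⁻⁹ / (2.71×10⁻²)^3 = 1.00×10⁻⁴
s = 1.00×10⁻⁴ mol/L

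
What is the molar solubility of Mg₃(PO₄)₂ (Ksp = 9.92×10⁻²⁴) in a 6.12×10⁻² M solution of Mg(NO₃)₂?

Mg₃(PO₄)₂(s) ⇌ 3 Mg²⁺(aq) + 2 PO₄³⁻(aq)
With Mg²⁺ already at 6.12×10⁻² M and s small, take [Mg²⁺] ≈ 6.12×10⁻² M and [PO₄³⁻] = 2s.
Ksp = [Mg²⁺]^3[PO₄³⁻]^2 = (6.12×10⁻²)^3(2s)^2
(2s)^2 = 9.92×10⁻²⁴ / (6.12×10⁻²)^3 = 4.33×10⁻²⁰
s = 1.04×10⁻¹⁰ M

1.04×10⁻¹⁰ M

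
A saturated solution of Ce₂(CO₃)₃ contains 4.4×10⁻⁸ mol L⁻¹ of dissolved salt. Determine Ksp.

Ksp = 1.8×10⁻³⁵

Ce₂(CO₃)₃(s) ⇌ 2 Ce³⁺(aq) + 3 CO₃²⁻(aq)
If s mol/L of Ce₂(CO₃)₃ dissolves, [Ce³⁺] = 2s and [CO₃²⁻] = 3s.
Ksp = [Ce³⁺]^2[CO₃²⁻]^3 = (2s)^2 · (3s)^3 = 108s^5
Ksp = 108 × (4.4×10⁻⁸)^5 = 1.8×10⁻³⁵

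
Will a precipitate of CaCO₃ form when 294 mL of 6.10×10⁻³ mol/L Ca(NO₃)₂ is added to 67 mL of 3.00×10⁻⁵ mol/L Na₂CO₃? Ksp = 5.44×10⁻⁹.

Total volume after mixing = 294 + 67 = 361 mL.
[Ca²⁺] = (6.10×10⁻³)(294)/361 = 4.97×10⁻³ mol/L
[CO₃²⁻] = (3.00×10⁻⁵)(67)/361 = 5.57×10⁻⁶ mol/L
Q = [Ca²⁺][CO₃²⁻] = 2.77×10⁻⁸
Q = 2.77×10⁻⁸ > Ksp = 5.44×10⁻⁹, so the solution is supersaturated and CaCO₃ precipitates.

Yes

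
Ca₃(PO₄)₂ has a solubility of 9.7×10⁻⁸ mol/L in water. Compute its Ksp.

Ca₃(PO₄)₂(s) ⇌ 3 Ca²⁺(aq) + 2 PO₄³⁻(aq)
For each mole of Ca₃(PO₄)₂ that dissolves per liter, [Ca²⁺] = 3s and [PO₄³⁻] = 2s; let s denote this solubility.
Ksp = [Ca²⁺]^3[PO₄³⁻]^2 = (3s)^3 · (2s)^2 = 108s^5
Ksp = 108 × (9.7×10⁻⁸)^5 = 9.3×10⁻³⁴

Ksp = 9.3×10⁻³⁴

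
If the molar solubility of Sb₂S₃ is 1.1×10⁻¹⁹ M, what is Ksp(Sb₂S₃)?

Sb₂S₃(s) ⇌ 2 Sb³⁺(aq) + 3 S²⁻(aq)
With molar solubility s: [Sb³⁺] = 2s, [S²⁻] = 3s.
Ksp = [Sb³⁺]^2[S²⁻]^3 = (2s)^2 · (3s)^3 = 108s^5
Ksp = 108 × (1.1×10⁻¹⁹)^5 = 1.7×10⁻⁹³

Ksp = 1.7×10⁻⁹³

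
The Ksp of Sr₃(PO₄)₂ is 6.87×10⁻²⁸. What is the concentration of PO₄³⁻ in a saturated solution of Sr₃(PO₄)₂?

2.90×10⁻⁶ M

Sr₃(PO₄)₂(s) ⇌ 3 Sr²⁺(aq) + 2 PO₄³⁻(aq)
If s mol/L of Sr₃(PO₄)₂ dissolves, [Sr²⁺] = 3s and [PO₄³⁻] = 2s.
Ksp = [Sr²⁺]^3[PO₄³⁻]^2 = (3s)^3 · (2s)^2 = 108s^5 = 6.87×10⁻²⁸
s = 1.45×10⁻⁶ M
[PO₄³⁻] = 2s = 2.90×10⁻⁶ M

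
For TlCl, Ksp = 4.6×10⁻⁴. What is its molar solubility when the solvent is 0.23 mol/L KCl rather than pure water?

TlCl(s) ⇌ Tl⁺(aq) + Cl⁻(aq)
Cl⁻ is already present at 0.23 mol/L. If s mol/L of TlCl dissolves, [Tl⁺] = s while [Cl⁻] ≈ 0.23 mol/L.
Ksp = [Tl⁺][Cl⁻] = s(0.23)
s = 4.6×10⁻⁴ / (0.23) = 2.0×10⁻³
s = 2.0×10⁻³ mol/L

2.0×10⁻³ M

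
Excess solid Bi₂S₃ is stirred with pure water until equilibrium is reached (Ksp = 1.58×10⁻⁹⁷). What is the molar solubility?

1.71×10⁻²⁰ M

Bi₂S₃(s) ⇌ 2 Bi³⁺(aq) + 3 S²⁻(aq)
If s mol/L of Bi₂S₃ dissolves, [Bi³⁺] = 2s and [S²⁻] = 3s.
Ksp = [Bi³⁺]^2[S²⁻]^3 = (2s)^2 · (3s)^3 = 108s^5
108s^5 = 1.58×10⁻⁹⁷  ⇒  s^5 = 1.46×10⁻⁹⁹
Taking the 5th root, s = 1.71×10⁻²⁰ M.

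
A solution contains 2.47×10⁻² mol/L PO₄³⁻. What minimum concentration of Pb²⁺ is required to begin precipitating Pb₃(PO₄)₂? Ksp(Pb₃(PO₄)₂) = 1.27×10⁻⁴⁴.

2.75×10⁻¹⁴ M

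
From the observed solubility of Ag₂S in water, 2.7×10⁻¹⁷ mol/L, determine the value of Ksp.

Ag₂S(s) ⇌ 2 Ag⁺(aq) + S²⁻(aq)
Call the molar solubility s, so that [Ag⁺] = 2s and [S²⁻] = s.
Ksp = [Ag⁺]^2[S²⁻] = (2s)^2 · s = 4s^3
Ksp = 4 × (2.7×10⁻¹⁷)^3 = 7.9×10⁻⁵⁰

Ksp = 7.9×10⁻⁵⁰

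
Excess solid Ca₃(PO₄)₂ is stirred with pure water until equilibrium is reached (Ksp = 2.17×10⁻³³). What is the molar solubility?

1.15×10⁻⁷ M

Ca₃(PO₄)₂(s) ⇌ 3 Ca²⁺(aq) + 2 PO₄³⁻(aq)
Call the molar solubility s, so that [Ca²⁺] = 3s and [PO₄³⁻] = 2s.
Ksp = [Ca²⁺]^3[PO₄³⁻]^2 = (3s)^3 · (2s)^2 = 108s^5
108s^5 = 2.17×10⁻³³  ⇒  s^5 = 2.01×10⁻³⁵
s = (2.01×10⁻³⁵)^(1/5) = 1.15×10⁻⁷ mol/L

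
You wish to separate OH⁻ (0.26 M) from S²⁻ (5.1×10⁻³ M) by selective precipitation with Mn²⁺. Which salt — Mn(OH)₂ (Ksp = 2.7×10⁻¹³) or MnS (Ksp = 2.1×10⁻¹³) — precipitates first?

Mn(OH)₂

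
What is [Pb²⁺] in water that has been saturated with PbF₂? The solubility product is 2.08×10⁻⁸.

PbF₂(s) ⇌ Pb²⁺(aq) + 2 F⁻(aq)
If s mol/L of PbF₂ dissolves, [Pb²⁺] = s and [F⁻] = 2s.
Ksp = [Pb²⁺][F⁻]^2 = s · (2s)^2 = 4s^3 = 2.08×10⁻⁸
s = 1.73×10⁻³ M
[Pb²⁺] = s = 1.73×10⁻³ M

1.73×10⁻³ M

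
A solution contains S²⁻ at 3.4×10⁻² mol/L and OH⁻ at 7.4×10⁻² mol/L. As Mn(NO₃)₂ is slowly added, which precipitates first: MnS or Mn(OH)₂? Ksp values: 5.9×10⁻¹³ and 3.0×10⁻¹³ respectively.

MnS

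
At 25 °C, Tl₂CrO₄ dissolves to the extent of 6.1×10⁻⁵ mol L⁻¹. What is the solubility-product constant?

Tl₂CrO₄(s) ⇌ 2 Tl⁺(aq) + CrO₄²⁻(aq)
Let s be the molar solubility. Then [Tl⁺] = 2s and [CrO₄²⁻] = s.
Ksp = [Tl⁺]^2[CrO₄²⁻] = (2s)^2 · s = 4s^3
Ksp = 4 × (6.1×10⁻⁵)^3 = 9.1×10⁻¹³

Ksp = 9.1×10⁻¹³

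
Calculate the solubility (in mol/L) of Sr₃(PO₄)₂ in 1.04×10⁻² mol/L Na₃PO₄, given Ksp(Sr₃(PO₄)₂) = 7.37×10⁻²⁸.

Sr₃(PO₄)₂(s) ⇌ 3 Sr²⁺(aq) + 2 PO₄³⁻(aq)
With PO₄³⁻ already at 1.04×10⁻² mol/L and s small, take [PO₄³⁻] ≈ 1.04×10⁻² mol/L and [Sr²⁺] = 3s.
Ksp = [Sr²⁺]^3[PO₄³⁻]^2 = (3s)^3(1.04×10⁻²)^2
(3s)^3 = 7.37×10⁻²⁸ / (1.04×10⁻²)^2 = 6.81×10⁻²⁴
s = 6.32×10⁻⁹ mol/L

6.32×10⁻⁹ M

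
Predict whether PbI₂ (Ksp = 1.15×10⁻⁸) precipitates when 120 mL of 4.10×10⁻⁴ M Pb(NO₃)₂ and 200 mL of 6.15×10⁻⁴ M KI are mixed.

After mixing, V = 120 mL + 200 mL = 320 mL.
[Pb²⁺] = (4.10×10⁻⁴)(120)/320 = 1.54×10⁻⁴ M
[I⁻] = (6.15×10⁻⁴)(200)/320 = 3.84×10⁻⁴ M
Q = [Pb²⁺][I⁻]^2 = 2.27×10⁻¹¹
Q = 2.27×10⁻¹¹ < Ksp = 1.15×10⁻⁸, so the solution is unsaturated and no precipitate forms.

No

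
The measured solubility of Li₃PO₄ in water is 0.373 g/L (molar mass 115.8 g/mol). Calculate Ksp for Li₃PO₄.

Ksp = 2.91×10⁻⁹

Molar solubility s = (0.373 g/L) / (115.8 g/mol) = 3.2211×10⁻³ mol/L
Li₃PO₄(s) ⇌ 3 Li⁺(aq) + PO₄³⁻(aq)
If s mol/L of Li₃PO₄ dissolves, [Li⁺] = 3s and [PO₄³⁻] = s.
Ksp = [Li⁺]^3[PO₄³⁻] = (3s)^3 · s = 27s^4
Ksp = 27 × (3.2211×10⁻³)^4 = 2.91×10⁻⁹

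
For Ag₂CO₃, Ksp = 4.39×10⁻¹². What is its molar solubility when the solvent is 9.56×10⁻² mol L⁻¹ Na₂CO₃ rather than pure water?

3.39×10⁻⁶ M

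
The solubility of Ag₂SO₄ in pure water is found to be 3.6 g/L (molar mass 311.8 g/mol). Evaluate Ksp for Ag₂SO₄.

Molar solubility s = (3.6 g/L) / (311.8 g/mol) = 1.155×10⁻² mol/L
Ag₂SO₄(s) ⇌ 2 Ag⁺(aq) + SO₄²⁻(aq)
If s mol/L of Ag₂SO₄ dissolves, [Ag⁺] = 2s and [SO₄²⁻] = s.
Ksp = [Ag⁺]^2[SO₄²⁻] = (2s)^2 · s = 4s^3
Ksp = 4 × (1.155×10⁻²)^3 = 6.2×10⁻⁶

Ksp = 6.2×10⁻⁶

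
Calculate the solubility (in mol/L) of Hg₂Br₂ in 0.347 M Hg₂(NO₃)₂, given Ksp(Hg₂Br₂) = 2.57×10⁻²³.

4.30×10⁻¹² M

Hg₂Br₂(s) ⇌ Hg₂²⁺(aq) + 2 Br⁻(aq)
The solution already contains Hg₂²⁺ at 0.347 M. Let s be the molar solubility of Hg₂Br₂.
[Hg₂²⁺] ≈ 0.347 M (common ion dominates); [Br⁻] = 2s.
Ksp = [Hg₂²⁺][Br⁻]^2 = (0.347)(2s)^2
(2s)^2 = 2.57×10⁻²³ / (0.347) = 7.41×10⁻²³
s = 4.30×10⁻¹² M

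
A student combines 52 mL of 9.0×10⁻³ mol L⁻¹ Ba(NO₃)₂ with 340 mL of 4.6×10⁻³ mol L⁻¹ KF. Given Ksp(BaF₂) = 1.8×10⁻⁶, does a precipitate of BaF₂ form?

After mixing, V = 52 mL + 340 mL = 392 mL.
[Ba²⁺] = (9.0×10⁻³)(52)/392 = 1.2×10⁻³ mol L⁻¹
[F⁻] = (4.6×10⁻³)(340)/392 = 4.0×10⁻³ mol L⁻¹
Q = [Ba²⁺][F⁻]^2 = 1.9×10⁻⁸
Since Q (1.9×10⁻⁸) is less than Ksp (1.8×10⁻⁶), no BaF₂ precipitates.

No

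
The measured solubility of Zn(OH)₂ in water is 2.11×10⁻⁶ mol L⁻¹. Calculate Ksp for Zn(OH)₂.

Zn(OH)₂(s) ⇌ Zn²⁺(aq) + 2 OH⁻(aq)
If s mol/L of Zn(OH)₂ dissolves, [Zn²⁺] = s and [OH⁻] = 2s.
Ksp = [Zn²⁺][OH⁻]^2 = s · (2s)^2 = 4s^3
Ksp = 4 × (2.11×10⁻⁶)^3 = 3.76×10⁻¹⁷

Ksp = 3.76×10⁻¹⁷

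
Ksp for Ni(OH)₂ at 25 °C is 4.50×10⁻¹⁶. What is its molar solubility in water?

4.83×10⁻⁶ M

Ni(OH)₂(s) ⇌ Ni²⁺(aq) + 2 OH⁻(aq)
Call the molar solubility s, so that [Ni²⁺] = s and [OH⁻] = 2s.
Ksp = [Ni²⁺][OH⁻]^2 = s · (2s)^2 = 4s^3
4s^3 = 4.50×10⁻¹⁶  ⇒  s^3 = 1.13×10⁻¹⁶
s = (1.13×10⁻¹⁶)^(1/3) = 4.83×10⁻⁶ mol L⁻¹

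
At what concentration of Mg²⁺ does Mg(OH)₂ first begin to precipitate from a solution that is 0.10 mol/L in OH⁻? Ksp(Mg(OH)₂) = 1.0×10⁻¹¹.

1.0×10⁻⁹ M

The threshold for precipitation is Q = Ksp.
Mg(OH)₂(s) ⇌ Mg²⁺(aq) + 2 OH⁻(aq)
Ksp = [Mg²⁺][OH⁻]^2 = [Mg²⁺](0.10)^2
[Mg²⁺] = 1.0×10⁻¹¹ / (0.10)^2 = 1.0×10⁻⁹
[Mg²⁺] = 1.0×10⁻⁹ mol/L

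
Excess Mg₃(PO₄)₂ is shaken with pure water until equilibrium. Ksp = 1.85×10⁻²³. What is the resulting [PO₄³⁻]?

2.23×10⁻⁵ M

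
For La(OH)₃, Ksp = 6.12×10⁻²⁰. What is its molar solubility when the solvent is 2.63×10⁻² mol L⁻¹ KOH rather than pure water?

La(OH)₃(s) ⇌ La³⁺(aq) + 3 OH⁻(aq)
With OH⁻ already at 2.63×10⁻² mol L⁻¹ and s small, take [OH⁻] ≈ 2.63×10⁻² mol L⁻¹ and [La³⁺] = s.
Ksp = [La³⁺][OH⁻]^3 = s(2.63×10⁻²)^3
s = 6.12×10⁻²⁰ / (2.63×10⁻²)^3 = 3.36×10⁻¹⁵
s = 3.36×10⁻¹⁵ mol L⁻¹

3.36×10⁻¹⁵ M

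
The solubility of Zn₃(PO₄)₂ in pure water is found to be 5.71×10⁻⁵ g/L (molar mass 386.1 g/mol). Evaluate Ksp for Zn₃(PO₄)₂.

Molar solubility s = (5.71×10⁻⁵ g/L) / (386.1 g/mol) = 1.4789×10⁻⁷ mol/L
Zn₃(PO₄)₂(s) ⇌ 3 Zn²⁺(aq) + 2 PO₄³⁻(aq)
If s mol/L of Zn₃(PO₄)₂ dissolves, [Zn²⁺] = 3s and [PO₄³⁻] = 2s.
Ksp = [Zn²⁺]^3[PO₄³⁻]^2 = (3s)^3 · (2s)^2 = 108s^5
Ksp = 108 × (1.4789×10⁻⁷)^5 = 7.64×10⁻³³

Ksp = 7.64×10⁻³³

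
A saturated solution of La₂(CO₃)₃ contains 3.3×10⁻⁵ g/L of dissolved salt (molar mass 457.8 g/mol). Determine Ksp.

Ksp = 2.1×10⁻³⁴

s = (3.3×10⁻⁵ g L⁻¹)/(457.8 g mol⁻¹) = 7.208×10⁻⁸ M
La₂(CO₃)₃(s) ⇌ 2 La³⁺(aq) + 3 CO₃²⁻(aq)
Let s be the molar solubility. Then [La³⁺] = 2s and [CO₃²⁻] = 3s.
Ksp = [La³⁺]^2[CO₃²⁻]^3 = (2s)^2 · (3s)^3 = 108s^5
Ksp = 108 × (7.208×10⁻⁸)^5 = 2.1×10⁻³⁴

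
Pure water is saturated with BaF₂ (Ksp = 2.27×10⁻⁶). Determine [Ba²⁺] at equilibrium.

8.28×10⁻³ M

BaF₂(s) ⇌ Ba²⁺(aq) + 2 F⁻(aq)
With molar solubility s: [Ba²⁺] = s, [F⁻] = 2s.
Ksp = [Ba²⁺][F⁻]^2 = s · (2s)^2 = 4s^3 = 2.27×10⁻⁶
s = 8.28×10⁻³ M
[Ba²⁺] = s = 8.28×10⁻³ M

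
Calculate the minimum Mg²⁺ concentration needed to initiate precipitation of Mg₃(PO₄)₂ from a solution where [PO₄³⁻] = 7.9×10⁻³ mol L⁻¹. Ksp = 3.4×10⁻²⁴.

3.8×10⁻⁷ M

Precipitation of each salt begins when its ion product equals Ksp.
Mg₃(PO₄)₂(s) ⇌ 3 Mg²⁺(aq) + 2 PO₄³⁻(aq)
Ksp = [Mg²⁺]^3[PO₄³⁻]^2 = [Mg²⁺]^3(7.9×10⁻³)^2
[Mg²⁺]^3 = 3.4×10⁻²⁴ / (7.9×10⁻³)^2 = 5.4×10⁻²⁰
[Mg²⁺] = 3.8×10⁻⁷ mol L⁻¹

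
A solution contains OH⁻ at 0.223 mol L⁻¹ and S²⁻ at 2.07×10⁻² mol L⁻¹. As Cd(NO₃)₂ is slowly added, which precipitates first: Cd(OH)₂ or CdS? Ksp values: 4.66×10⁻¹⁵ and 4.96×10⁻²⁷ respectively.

CdS

A salt starts to precipitate once the ion product Q reaches its Ksp.
For Cd(OH)₂: [Cd²⁺] = (Ksp/[OH⁻]^2) = 9.37×10⁻¹⁴ mol L⁻¹
For CdS: [Cd²⁺] = (Ksp/[S²⁻]) = 2.40×10⁻²⁵ mol L⁻¹
The smaller threshold [Cd²⁺] is reached first, so CdS precipitates first.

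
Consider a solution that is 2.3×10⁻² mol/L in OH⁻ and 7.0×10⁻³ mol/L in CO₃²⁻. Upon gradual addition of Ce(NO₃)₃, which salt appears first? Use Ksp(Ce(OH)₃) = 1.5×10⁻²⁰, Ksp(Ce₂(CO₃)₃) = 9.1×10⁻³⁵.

Ce(OH)₃

Precipitation begins when Q = Ksp.
For Ce(OH)₃: [Ce³⁺] = (Ksp/[OH⁻]^3) = 1.2×10⁻¹⁵ mol/L
For Ce₂(CO₃)₃: [Ce³⁺] = (Ksp/[CO₃²⁻]^3)^(1/2) = 1.6×10⁻¹⁴ mol/L
The smaller threshold [Ce³⁺] is reached first, so Ce(OH)₃ precipitates first.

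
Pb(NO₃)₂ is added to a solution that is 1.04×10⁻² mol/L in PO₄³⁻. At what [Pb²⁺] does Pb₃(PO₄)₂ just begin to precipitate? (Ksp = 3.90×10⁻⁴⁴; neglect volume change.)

Precipitation of each salt begins when its ion product equals Ksp.
Pb₃(PO₄)₂(s) ⇌ 3 Pb²⁺(aq) + 2 PO₄³⁻(aq)
Ksp = [Pb²⁺]^3[PO₄³⁻]^2 = [Pb²⁺]^3(1.04×10⁻²)^2
[Pb²⁺]^3 = 3.90×10⁻⁴⁴ / (1.04×10⁻²)^2 = 3.61×10⁻⁴⁰
[Pb²⁺] = 7.12×10⁻¹⁴ mol/L

7.12×10⁻¹⁴ M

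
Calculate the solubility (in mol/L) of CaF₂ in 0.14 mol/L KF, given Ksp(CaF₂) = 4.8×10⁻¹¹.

2.4×10⁻⁹ M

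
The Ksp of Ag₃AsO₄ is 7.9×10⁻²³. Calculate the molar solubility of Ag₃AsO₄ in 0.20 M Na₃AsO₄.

Ag₃AsO₄(s) ⇌ 3 Ag⁺(aq) + AsO₄³⁻(aq)
The solution already contains AsO₄³⁻ at 0.20 M. Let s be the molar solubility of Ag₃AsO₄.
[AsO₄³⁻] ≈ 0.20 M (common ion dominates); [Ag⁺] = 3s.
Ksp = [Ag⁺]^3[AsO₄³⁻] = (3s)^3(0.20)
(3s)^3 = 7.9×10⁻²³ / (0.20) = 4.0×10⁻²²
s = 2.4×10⁻⁸ M

2.4×10⁻⁸ M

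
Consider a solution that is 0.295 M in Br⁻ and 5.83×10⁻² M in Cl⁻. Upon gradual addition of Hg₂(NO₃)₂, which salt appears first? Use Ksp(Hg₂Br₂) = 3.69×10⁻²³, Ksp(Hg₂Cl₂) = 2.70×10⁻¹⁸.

Hg₂Br₂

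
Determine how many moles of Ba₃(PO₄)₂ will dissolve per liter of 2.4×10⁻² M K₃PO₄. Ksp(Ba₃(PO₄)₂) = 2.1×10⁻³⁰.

Ba₃(PO₄)₂(s) ⇌ 3 Ba²⁺(aq) + 2 PO₄³⁻(aq)
Let s be the solubility of Ba₃(PO₄)₂ here. The common ion gives [PO₄³⁻] ≈ 2.4×10⁻² M, and [Ba²⁺] = 3s.
Ksp = [Ba²⁺]^3[PO₄³⁻]^2 = (3s)^3(2.4×10⁻²)^2
(3s)^3 = 2.1×10⁻³⁰ / (2.4×10⁻²)^2 = 3.6×10⁻²⁷
s = 5.1×10⁻¹⁰ M

5.1×10⁻¹⁰ M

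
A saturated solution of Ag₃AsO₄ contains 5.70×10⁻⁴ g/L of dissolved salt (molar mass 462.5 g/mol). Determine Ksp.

Convert to molarity: s = 5.70×10⁻⁴ / 462.5 = 1.2324×10⁻⁶ mol/L
Ag₃AsO₄(s) ⇌ 3 Ag⁺(aq) + AsO₄³⁻(aq)
Let s be the molar solubility. Then [Ag⁺] = 3s and [AsO₄³⁻] = s.
Ksp = [Ag⁺]^3[AsO₄³⁻] = (3s)^3 · s = 27s^4
Ksp = 27 × (1.2324×10⁻⁶)^4 = 6.23×10⁻²³

Ksp = 6.23×10⁻²³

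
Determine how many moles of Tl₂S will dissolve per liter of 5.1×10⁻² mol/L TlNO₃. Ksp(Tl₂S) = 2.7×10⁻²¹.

1.0×10⁻¹⁸ M

Tl₂S(s) ⇌ 2 Tl⁺(aq) + S²⁻(aq)
Tl⁺ is already present at 5.1×10⁻² mol/L. If s mol/L of Tl₂S dissolves, [S²⁻] = s while [Tl⁺] ≈ 5.1×10⁻² mol/L.
Ksp = [Tl⁺]^2[S²⁻] = (5.1×10⁻²)^2s
s = 2.7×10⁻²¹ / (5.1×10⁻²)^2 = 1.0×10⁻¹⁸
s = 1.0×10⁻¹⁸ mol/L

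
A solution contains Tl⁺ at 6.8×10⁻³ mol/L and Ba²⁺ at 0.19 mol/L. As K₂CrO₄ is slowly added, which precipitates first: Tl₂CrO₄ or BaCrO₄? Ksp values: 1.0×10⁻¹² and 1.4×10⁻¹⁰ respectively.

BaCrO₄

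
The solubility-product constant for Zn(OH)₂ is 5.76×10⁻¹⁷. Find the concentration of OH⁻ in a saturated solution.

4.87×10⁻⁶ M

Zn(OH)₂(s) ⇌ Zn²⁺(aq) + 2 OH⁻(aq)
Call the molar solubility s, so that [Zn²⁺] = s and [OH⁻] = 2s.
Ksp = [Zn²⁺][OH⁻]^2 = s · (2s)^2 = 4s^3 = 5.76×10⁻¹⁷
s = 2.43×10⁻⁶ mol/L
[OH⁻] = 2s = 4.87×10⁻⁶ mol/L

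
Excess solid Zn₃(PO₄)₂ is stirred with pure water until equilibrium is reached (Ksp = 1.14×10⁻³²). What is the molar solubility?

1.60×10⁻⁷ M

Zn₃(PO₄)₂(s) ⇌ 3 Zn²⁺(aq) + 2 PO₄³⁻(aq)
For each mole of Zn₃(PO₄)₂ that dissolves per liter, [Zn²⁺] = 3s and [PO₄³⁻] = 2s; let s denote this solubility.
Ksp = [Zn²⁺]^3[PO₄³⁻]^2 = (3s)^3 · (2s)^2 = 108s^5
108s^5 = 1.14×10⁻³²  ⇒  s^5 = 1.06×10⁻³⁴
s = 1.60×10⁻⁷ mol L⁻¹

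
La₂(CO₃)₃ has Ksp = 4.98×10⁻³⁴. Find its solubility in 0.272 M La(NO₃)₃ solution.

La₂(CO₃)₃(s) ⇌ 2 La³⁺(aq) + 3 CO₃²⁻(aq)
La³⁺ is already present at 0.272 M. If s mol/L of La₂(CO₃)₃ dissolves, [CO₃²⁻] = 3s while [La³⁺] ≈ 0.272 M.
Ksp = [La³⁺]^2[CO₃²⁻]^3 = (0.272)^2(3s)^3
(3s)^3 = 4.98×10⁻³⁴ / (0.272)^2 = 6.73×10⁻³³
s = 6.29×10⁻¹² M

6.29×10⁻¹² M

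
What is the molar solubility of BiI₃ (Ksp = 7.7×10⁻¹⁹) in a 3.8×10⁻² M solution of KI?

1.4×10⁻¹⁴ M

BiI₃(s) ⇌ Bi³⁺(aq) + 3 I⁻(aq)
I⁻ is already present at 3.8×10⁻² M. If s mol/L of BiI₃ dissolves, [Bi³⁺] = s while [I⁻] ≈ 3.8×10⁻² M.
Ksp = [Bi³⁺][I⁻]^3 = s(3.8×10⁻²)^3
s = 7.7×10⁻¹⁹ / (3.8×10⁻²)^3 = 1.4×10⁻¹⁴
s = 1.4×10⁻¹⁴ M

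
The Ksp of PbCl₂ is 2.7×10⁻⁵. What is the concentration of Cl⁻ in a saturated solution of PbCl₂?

PbCl₂(s) ⇌ Pb²⁺(aq) + 2 Cl⁻(aq)
Let s be the molar solubility. Then [Pb²⁺] = s and [Cl⁻] = 2s.
Ksp = [Pb²⁺][Cl⁻]^2 = s · (2s)^2 = 4s^3 = 2.7×10⁻⁵
s = 1.9×10⁻² mol L⁻¹
[Cl⁻] = 2s = 3.8×10⁻² mol L⁻¹

3.8×10⁻² M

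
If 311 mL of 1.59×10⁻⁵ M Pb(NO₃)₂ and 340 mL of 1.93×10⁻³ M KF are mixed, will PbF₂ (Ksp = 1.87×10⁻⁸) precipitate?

No

Total volume after mixing = 311 + 340 = 651 mL.
[Pb²⁺] = (1.59×10⁻⁵)(311)/651 = 7.60×10⁻⁶ M
[F⁻] = (1.93×10⁻³)(340)/651 = 1.01×10⁻³ M
Q = [Pb²⁺][F⁻]^2 = 7.72×10⁻¹²
Since Q (7.72×10⁻¹²) is less than Ksp (1.87×10⁻⁸), no PbF₂ precipitates.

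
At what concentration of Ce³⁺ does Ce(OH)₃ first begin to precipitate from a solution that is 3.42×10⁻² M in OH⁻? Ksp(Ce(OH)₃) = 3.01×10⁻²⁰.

7.52×10⁻¹⁶ M

Precipitation begins when Q = Ksp.
Ce(OH)₃(s) ⇌ Ce³⁺(aq) + 3 OH⁻(aq)
Ksp = [Ce³⁺][OH⁻]^3 = [Ce³⁺](3.42×10⁻²)^3
[Ce³⁺] = 3.01×10⁻²⁰ / (3.42×10⁻²)^3 = 7.52×10⁻¹⁶
[Ce³⁺] = 7.52×10⁻¹⁶ M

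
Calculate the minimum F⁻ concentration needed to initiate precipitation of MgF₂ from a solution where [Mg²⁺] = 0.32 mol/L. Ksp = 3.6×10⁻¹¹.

1.1×10⁻⁵ M

Precipitation begins when Q = Ksp.
MgF₂(s) ⇌ Mg²⁺(aq) + 2 F⁻(aq)
Ksp = [Mg²⁺][F⁻]^2 = [F⁻]^2(0.32)
[F⁻]^2 = 3.6×10⁻¹¹ / (0.32) = 1.1×10⁻¹⁰
[F⁻] = 1.1×10⁻⁵ mol/L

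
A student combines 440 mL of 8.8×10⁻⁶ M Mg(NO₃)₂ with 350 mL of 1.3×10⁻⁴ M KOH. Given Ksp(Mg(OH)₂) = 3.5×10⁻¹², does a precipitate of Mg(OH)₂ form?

The combined volume is 790 mL.
[Mg²⁺] = (8.8×10⁻⁶)(440)/790 = 4.9×10⁻⁶ M
[OH⁻] = (1.3×10⁻⁴)(350)/790 = 5.8×10⁻⁵ M
Q = [Mg²⁺][OH⁻]^2 = 1.6×10⁻¹⁴
Since Q (1.6×10⁻¹⁴) is less than Ksp (3.5×10⁻¹²), no Mg(OH)₂ precipitates.

No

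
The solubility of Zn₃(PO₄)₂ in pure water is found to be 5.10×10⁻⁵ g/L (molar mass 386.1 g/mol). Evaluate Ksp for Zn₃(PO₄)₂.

Ksp = 4.34×10⁻³³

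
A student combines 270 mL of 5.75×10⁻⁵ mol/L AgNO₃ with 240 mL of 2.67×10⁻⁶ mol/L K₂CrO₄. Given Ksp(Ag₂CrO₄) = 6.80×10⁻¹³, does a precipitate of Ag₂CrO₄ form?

The combined volume is 510 mL.
[Ag⁺] = (5.75×10⁻⁵)(270)/510 = 3.04×10⁻⁵ mol/L
[CrO₄²⁻] = (2.67×10⁻⁶)(240)/510 = 1.26×10⁻⁶ mol/L
Q = [Ag⁺]^2[CrO₄²⁻] = 1.16×10⁻¹⁵
Q < Ksp (1.16×10⁻¹⁵ vs 6.80×10⁻¹³); the solution remains unsaturated and no precipitate forms.

No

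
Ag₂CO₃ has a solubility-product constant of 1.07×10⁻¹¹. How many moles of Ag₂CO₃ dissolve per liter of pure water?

Ag₂CO₃(s) ⇌ 2 Ag⁺(aq) + CO₃²⁻(aq)
Let s be the molar solubility. Then [Ag⁺] = 2s and [CO₃²⁻] = s.
Ksp = [Ag⁺]^2[CO₃²⁻] = (2s)^2 · s = 4s^3
4s^3 = 1.07×10⁻¹¹  ⇒  s^3 = 2.68×10⁻¹²
s = (2.68×10⁻¹²)^(1/3) = 1.39×10⁻⁴ mol/L

1.39×10⁻⁴ M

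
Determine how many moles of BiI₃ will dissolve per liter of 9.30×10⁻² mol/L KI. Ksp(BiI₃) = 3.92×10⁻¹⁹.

4.87×10⁻¹⁶ M

BiI₃(s) ⇌ Bi³⁺(aq) + 3 I⁻(aq)
I⁻ is already present at 9.30×10⁻² mol/L. If s mol/L of BiI₃ dissolves, [Bi³⁺] = s while [I⁻] ≈ 9.30×10⁻² mol/L.
Ksp = [Bi³⁺][I⁻]^3 = s(9.30×10⁻²)^3
s = 3.92×10⁻¹⁹ / (9.30×10⁻²)^3 = 4.87×10⁻¹⁶
s = 4.87×10⁻¹⁶ mol/L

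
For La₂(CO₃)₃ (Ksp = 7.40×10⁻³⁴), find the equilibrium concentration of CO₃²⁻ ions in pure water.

La₂(CO₃)₃(s) ⇌ 2 La³⁺(aq) + 3 CO₃²⁻(aq)
With molar solubility s: [La³⁺] = 2s, [CO₃²⁻] = 3s.
Ksp = [La³⁺]^2[CO₃²⁻]^3 = (2s)^2 · (3s)^3 = 108s^5 = 7.40×10⁻³⁴
s = 9.27×10⁻⁸ mol/L
[CO₃²⁻] = 3s = 2.78×10⁻⁷ mol/L

2.78×10⁻⁷ M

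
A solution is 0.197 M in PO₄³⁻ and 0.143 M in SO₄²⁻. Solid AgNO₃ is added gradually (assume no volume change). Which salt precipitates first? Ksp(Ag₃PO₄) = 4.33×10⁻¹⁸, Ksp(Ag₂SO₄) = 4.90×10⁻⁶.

Precipitation begins when Q = Ksp.
For Ag₃PO₄: [Ag⁺] = (Ksp/[PO₄³⁻])^(1/3) = 2.80×10⁻⁶ M
For Ag₂SO₄: [Ag⁺] = (Ksp/[SO₄²⁻])^(1/2) = 5.85×10⁻³ M
The smaller threshold [Ag⁺] is reached first, so Ag₃PO₄ precipitates first.

Ag₃PO₄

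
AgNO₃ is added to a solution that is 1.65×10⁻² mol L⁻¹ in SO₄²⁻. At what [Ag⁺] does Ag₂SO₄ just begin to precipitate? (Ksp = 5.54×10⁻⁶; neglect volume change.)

1.83×10⁻² M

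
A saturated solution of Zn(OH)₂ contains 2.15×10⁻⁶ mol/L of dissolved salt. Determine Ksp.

Ksp = 3.98×10⁻¹⁷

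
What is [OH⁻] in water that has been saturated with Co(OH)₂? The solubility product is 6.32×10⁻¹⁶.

Co(OH)₂(s) ⇌ Co²⁺(aq) + 2 OH⁻(aq)
With molar solubility s: [Co²⁺] = s, [OH⁻] = 2s.
Ksp = [Co²⁺][OH⁻]^2 = s · (2s)^2 = 4s^3 = 6.32×10⁻¹⁶
s = 5.41×10⁻⁶ mol L⁻¹
[OH⁻] = 2s = 1.08×10⁻⁵ mol L⁻¹

1.08×10⁻⁵ M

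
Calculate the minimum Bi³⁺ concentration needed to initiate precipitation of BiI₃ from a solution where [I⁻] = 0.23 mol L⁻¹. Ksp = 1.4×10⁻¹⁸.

Precipitation begins when Q = Ksp.
BiI₃(s) ⇌ Bi³⁺(aq) + 3 I⁻(aq)
Ksp = [Bi³⁺][I⁻]^3 = [Bi³⁺](0.23)^3
[Bi³⁺] = 1.4×10⁻¹⁸ / (0.23)^3 = 1.2×10⁻¹⁶
[Bi³⁺] = 1.2×10⁻¹⁶ mol L⁻¹

1.2×10⁻¹⁶ M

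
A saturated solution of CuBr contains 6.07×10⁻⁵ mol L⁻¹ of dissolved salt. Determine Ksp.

Ksp = 3.68×10⁻⁹

CuBr(s) ⇌ Cu⁺(aq) + Br⁻(aq)
Let s be the molar solubility. Then [Cu⁺] = s and [Br⁻] = s.
Ksp = [Cu⁺][Br⁻] = s · s = s^2
Ksp = (6.07×10⁻⁵)^2 = 3.68×10⁻⁹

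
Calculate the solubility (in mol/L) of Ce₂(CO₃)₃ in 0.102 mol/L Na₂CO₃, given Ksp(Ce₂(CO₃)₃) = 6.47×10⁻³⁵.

Ce₂(CO₃)₃(s) ⇌ 2 Ce³⁺(aq) + 3 CO₃²⁻(aq)
The solution already contains CO₃²⁻ at 0.102 mol/L. Let s be the molar solubility of Ce₂(CO₃)₃.
[CO₃²⁻] ≈ 0.102 mol/L (common ion dominates); [Ce³⁺] = 2s.
Ksp = [Ce³⁺]^2[CO₃²⁻]^3 = (2s)^2(0.102)^3
(2s)^2 = 6.47×10⁻³⁵ / (0.102)^3 = 6.10×10⁻³²
s = 1.23×10⁻¹⁶ mol/L

1.23×10⁻¹⁶ M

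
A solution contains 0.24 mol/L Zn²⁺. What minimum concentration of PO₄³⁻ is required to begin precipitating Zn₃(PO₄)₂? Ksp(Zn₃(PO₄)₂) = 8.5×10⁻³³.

Precipitation of each salt begins when its ion product equals Ksp.
Zn₃(PO₄)₂(s) ⇌ 3 Zn²⁺(aq) + 2 PO₄³⁻(aq)
Ksp = [Zn²⁺]^3[PO₄³⁻]^2 = [PO₄³⁻]^2(0.24)^3
[PO₄³⁻]^2 = 8.5×10⁻³³ / (0.24)^3 = 6.1×10⁻³¹
[PO₄³⁻] = 7.8×10⁻¹⁶ mol/L

7.8×10⁻¹⁶ M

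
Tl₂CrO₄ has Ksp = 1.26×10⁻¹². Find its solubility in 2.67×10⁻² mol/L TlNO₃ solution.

Tl₂CrO₄(s) ⇌ 2 Tl⁺(aq) + CrO₄²⁻(aq)
Tl⁺ is already present at 2.67×10⁻² mol/L. If s mol/L of Tl₂CrO₄ dissolves, [CrO₄²⁻] = s while [Tl⁺] ≈ 2.67×10⁻² mol/L.
Ksp = [Tl⁺]^2[CrO₄²⁻] = (2.67×10⁻²)^2s
s = 1.26×10⁻¹² / (2.67×10⁻²)^2 = 1.77×10⁻⁹
s = 1.77×10⁻⁹ mol/L

1.77×10⁻⁹ M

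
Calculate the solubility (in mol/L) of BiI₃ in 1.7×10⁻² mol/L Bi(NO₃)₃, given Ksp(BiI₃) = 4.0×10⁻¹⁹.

BiI₃(s) ⇌ Bi³⁺(aq) + 3 I⁻(aq)
With Bi³⁺ already at 1.7×10⁻² mol/L and s small, take [Bi³⁺] ≈ 1.7×10⁻² mol/L and [I⁻] = 3s.
Ksp = [Bi³⁺][I⁻]^3 = (1.7×10⁻²)(3s)^3
(3s)^3 = 4.0×10⁻¹⁹ / (1.7×10⁻²) = 2.4×10⁻¹⁷
s = 9.6×10⁻⁷ mol/L

9.6×10⁻⁷ M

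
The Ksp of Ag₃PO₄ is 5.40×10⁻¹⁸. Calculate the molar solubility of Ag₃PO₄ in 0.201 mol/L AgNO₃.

6.65×10⁻¹⁶ M

Ag₃PO₄(s) ⇌ 3 Ag⁺(aq) + PO₄³⁻(aq)
The solution already contains Ag⁺ at 0.201 mol/L. Let s be the molar solubility of Ag₃PO₄.
[Ag⁺] ≈ 0.201 mol/L (common ion dominates); [PO₄³⁻] = s.
Ksp = [Ag⁺]^3[PO₄³⁻] = (0.201)^3s
s = 5.40×10⁻¹⁸ / (0.201)^3 = 6.65×10⁻¹⁶
s = 6.65×10⁻¹⁶ mol/L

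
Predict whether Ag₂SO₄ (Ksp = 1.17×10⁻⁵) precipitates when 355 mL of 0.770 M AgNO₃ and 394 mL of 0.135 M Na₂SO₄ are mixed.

Yes

Total volume after mixing = 355 + 394 = 749 mL.
[Ag⁺] = (0.770)(355)/749 = 0.365 M
[SO₄²⁻] = (0.135)(394)/749 = 7.10×10⁻² M
Q = [Ag⁺]^2[SO₄²⁻] = 9.46×10⁻³
Because Q > Ksp (9.46×10⁻³ vs 1.17×10⁻⁵), a precipitate of Ag₂SO₄ forms.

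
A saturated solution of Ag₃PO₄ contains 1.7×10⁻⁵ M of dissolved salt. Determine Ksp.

Ag₃PO₄(s) ⇌ 3 Ag⁺(aq) + PO₄³⁻(aq)
Call the molar solubility s, so that [Ag⁺] = 3s and [PO₄³⁻] = s.
Ksp = [Ag⁺]^3[PO₄³⁻] = (3s)^3 · s = 27s^4
Ksp = 27 × (1.7×10⁻⁵)^4 = 2.3×10⁻¹⁸

Ksp = 2.3×10⁻¹⁸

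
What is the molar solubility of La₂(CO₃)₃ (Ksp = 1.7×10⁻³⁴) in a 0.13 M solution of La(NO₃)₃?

7.2×10⁻¹² M

La₂(CO₃)₃(s) ⇌ 2 La³⁺(aq) + 3 CO₃²⁻(aq)
The solution already contains La³⁺ at 0.13 M. Let s be the molar solubility of La₂(CO₃)₃.
[La³⁺] ≈ 0.13 M (common ion dominates); [CO₃²⁻] = 3s.
Ksp = [La³⁺]^2[CO₃²⁻]^3 = (0.13)^2(3s)^3
(3s)^3 = 1.7×10⁻³⁴ / (0.13)^2 = 1.0×10⁻³²
s = 7.2×10⁻¹² M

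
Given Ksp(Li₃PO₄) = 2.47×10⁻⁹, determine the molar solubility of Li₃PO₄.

3.09×10⁻³ M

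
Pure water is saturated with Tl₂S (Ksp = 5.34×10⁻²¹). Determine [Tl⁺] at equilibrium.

Tl₂S(s) ⇌ 2 Tl⁺(aq) + S²⁻(aq)
For each mole of Tl₂S that dissolves per liter, [Tl⁺] = 2s and [S²⁻] = s; let s denote this solubility.
Ksp = [Tl⁺]^2[S²⁻] = (2s)^2 · s = 4s^3 = 5.34×10⁻²¹
s = 1.10×10⁻⁷ M
[Tl⁺] = 2s = 2.20×10⁻⁷ M

2.20×10⁻⁷ M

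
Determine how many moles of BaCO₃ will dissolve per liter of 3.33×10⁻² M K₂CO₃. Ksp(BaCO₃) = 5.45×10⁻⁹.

1.64×10⁻⁷ M

BaCO₃(s) ⇌ Ba²⁺(aq) + CO₃²⁻(aq)
CO₃²⁻ is already present at 3.33×10⁻² M. If s mol/L of BaCO₃ dissolves, [Ba²⁺] = s while [CO₃²⁻] ≈ 3.33×10⁻² M.
Ksp = [Ba²⁺][CO₃²⁻] = s(3.33×10⁻²)
s = 5.45×10⁻⁹ / (3.33×10⁻²) = 1.64×10⁻⁷
s = 1.64×10⁻⁷ M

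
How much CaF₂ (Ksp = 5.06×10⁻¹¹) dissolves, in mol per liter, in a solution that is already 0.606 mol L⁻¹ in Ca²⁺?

4.57×10⁻⁶ M

CaF₂(s) ⇌ Ca²⁺(aq) + 2 F⁻(aq)
Ca²⁺ is already present at 0.606 mol L⁻¹. If s mol/L of CaF₂ dissolves, [F⁻] = 2s while [Ca²⁺] ≈ 0.606 mol L⁻¹.
Ksp = [Ca²⁺][F⁻]^2 = (0.606)(2s)^2
(2s)^2 = 5.06×10⁻¹¹ / (0.606) = 8.35×10⁻¹¹
s = 4.57×10⁻⁶ mol L⁻¹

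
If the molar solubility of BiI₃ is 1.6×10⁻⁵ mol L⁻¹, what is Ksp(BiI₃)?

Ksp = 1.8×10⁻¹⁸

BiI₃(s) ⇌ Bi³⁺(aq) + 3 I⁻(aq)
With molar solubility s: [Bi³⁺] = s, [I⁻] = 3s.
Ksp = [Bi³⁺][I⁻]^3 = s · (3s)^3 = 27s^4
Ksp = 27 × (1.6×10⁻⁵)^4 = 1.8×10⁻¹⁸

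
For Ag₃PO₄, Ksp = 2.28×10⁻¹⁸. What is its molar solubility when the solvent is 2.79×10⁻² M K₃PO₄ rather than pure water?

1.45×10⁻⁶ M

Ag₃PO₄(s) ⇌ 3 Ag⁺(aq) + PO₄³⁻(aq)
PO₄³⁻ is already present at 2.79×10⁻² M. If s mol/L of Ag₃PO₄ dissolves, [Ag⁺] = 3s while [PO₄³⁻] ≈ 2.79×10⁻² M.
Ksp = [Ag⁺]^3[PO₄³⁻] = (3s)^3(2.79×10⁻²)
(3s)^3 = 2.28×10⁻¹⁸ / (2.79×10⁻²) = 8.17×10⁻¹⁷
s = 1.45×10⁻⁶ M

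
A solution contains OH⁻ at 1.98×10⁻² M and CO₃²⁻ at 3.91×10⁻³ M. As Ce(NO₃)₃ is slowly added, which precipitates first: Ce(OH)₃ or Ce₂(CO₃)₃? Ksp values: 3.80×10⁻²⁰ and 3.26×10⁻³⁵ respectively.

Each salt precipitates once Q = Ksp for that salt.
For Ce(OH)₃: [Ce³⁺] = (Ksp/[OH⁻]^3) = 4.90×10⁻¹⁵ M
For Ce₂(CO₃)₃: [Ce³⁺] = (Ksp/[CO₃²⁻]^3)^(1/2) = 2.34×10⁻¹⁴ M
Since Ce(OH)₃ needs less Ce³⁺ to reach saturation, it precipitates first.

Ce(OH)₃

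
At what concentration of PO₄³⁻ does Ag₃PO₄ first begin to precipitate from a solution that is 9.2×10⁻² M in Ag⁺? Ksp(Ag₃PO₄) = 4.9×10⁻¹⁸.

6.3×10⁻¹⁵ M

Precipitation begins when Q = Ksp.
Ag₃PO₄(s) ⇌ 3 Ag⁺(aq) + PO₄³⁻(aq)
Ksp = [Ag⁺]^3[PO₄³⁻] = [PO₄³⁻](9.2×10⁻²)^3
[PO₄³⁻] = 4.9×10⁻¹⁸ / (9.2×10⁻²)^3 = 6.3×10⁻¹⁵
[PO₄³⁻] = 6.3×10⁻¹⁵ M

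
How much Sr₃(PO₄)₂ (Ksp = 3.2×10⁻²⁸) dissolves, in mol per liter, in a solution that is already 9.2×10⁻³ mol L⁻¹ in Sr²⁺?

Sr₃(PO₄)₂(s) ⇌ 3 Sr²⁺(aq) + 2 PO₄³⁻(aq)
Sr²⁺ is already present at 9.2×10⁻³ mol L⁻¹. If s mol/L of Sr₃(PO₄)₂ dissolves, [PO₄³⁻] = 2s while [Sr²⁺] ≈ 9.2×10⁻³ mol L⁻¹.
Ksp = [Sr²⁺]^3[PO₄³⁻]^2 = (9.2×10⁻³)^3(2s)^2
(2s)^2 = 3.2×10⁻²⁸ / (9.2×10⁻³)^3 = 4.1×10⁻²²
s = 1.0×10⁻¹¹ mol L⁻¹

1.0×10⁻¹¹ M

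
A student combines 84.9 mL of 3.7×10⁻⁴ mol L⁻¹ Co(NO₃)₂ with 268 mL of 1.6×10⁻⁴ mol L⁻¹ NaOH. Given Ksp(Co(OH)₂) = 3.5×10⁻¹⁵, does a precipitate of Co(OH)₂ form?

Total volume after mixing = 84.9 + 268 = 352.9 mL.
[Co²⁺] = (3.7×10⁻⁴)(84.9)/352.9 = 8.9×10⁻⁵ mol L⁻¹
[OH⁻] = (1.6×10⁻⁴)(268)/352.9 = 1.2×10⁻⁴ mol L⁻¹
Q = [Co²⁺][OH⁻]^2 = 1.3×10⁻¹²
Because Q > Ksp (1.3×10⁻¹² vs 3.5×10⁻¹⁵), a precipitate of Co(OH)₂ forms.

Yes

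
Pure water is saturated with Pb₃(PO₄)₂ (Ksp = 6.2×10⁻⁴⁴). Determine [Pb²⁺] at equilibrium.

Pb₃(PO₄)₂(s) ⇌ 3 Pb²⁺(aq) + 2 PO₄³⁻(aq)
For each mole of Pb₃(PO₄)₂ that dissolves per liter, [Pb²⁺] = 3s and [PO₄³⁻] = 2s; let s denote this solubility.
Ksp = [Pb²⁺]^3[PO₄³⁻]^2 = (3s)^3 · (2s)^2 = 108s^5 = 6.2×10⁻⁴⁴
s = 8.9×10⁻¹⁰ mol L⁻¹
[Pb²⁺] = 3s = 2.7×10⁻⁹ mol L⁻¹

2.7×10⁻⁹ M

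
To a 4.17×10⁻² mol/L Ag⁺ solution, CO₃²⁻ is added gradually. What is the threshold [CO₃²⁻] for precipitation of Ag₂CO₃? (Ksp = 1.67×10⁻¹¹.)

Precipitation of each salt begins when its ion product equals Ksp.
Ag₂CO₃(s) ⇌ 2 Ag⁺(aq) + CO₃²⁻(aq)
Ksp = [Ag⁺]^2[CO₃²⁻] = [CO₃²⁻](4.17×10⁻²)^2
[CO₃²⁻] = 1.67×10⁻¹¹ / (4.17×10⁻²)^2 = 9.60×10⁻⁹
[CO₃²⁻] = 9.60×10⁻⁹ mol/L

9.60×10⁻⁹ M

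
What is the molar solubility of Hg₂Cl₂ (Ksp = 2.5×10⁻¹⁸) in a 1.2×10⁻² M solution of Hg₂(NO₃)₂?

7.2×10⁻⁹ M

Hg₂Cl₂(s) ⇌ Hg₂²⁺(aq) + 2 Cl⁻(aq)
Let s be the solubility of Hg₂Cl₂ here. The common ion gives [Hg₂²⁺] ≈ 1.2×10⁻² M, and [Cl⁻] = 2s.
Ksp = [Hg₂²⁺][Cl⁻]^2 = (1.2×10⁻²)(2s)^2
(2s)^2 = 2.5×10⁻¹⁸ / (1.2×10⁻²) = 2.1×10⁻¹⁶
s = 7.2×10⁻⁹ M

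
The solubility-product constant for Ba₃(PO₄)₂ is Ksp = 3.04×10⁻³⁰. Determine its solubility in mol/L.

Ba₃(PO₄)₂(s) ⇌ 3 Ba²⁺(aq) + 2 PO₄³⁻(aq)
If s mol/L of Ba₃(PO₄)₂ dissolves, [Ba²⁺] = 3s and [PO₄³⁻] = 2s.
Ksp = [Ba²⁺]^3[PO₄³⁻]^2 = (3s)^3 · (2s)^2 = 108s^5
108s^5 = 3.04×10⁻³⁰  ⇒  s^5 = 2.81×10⁻³²
s = (2.81×10⁻³²)^(1/5) = 4.90×10⁻⁷ mol L⁻¹

4.90×10⁻⁷ M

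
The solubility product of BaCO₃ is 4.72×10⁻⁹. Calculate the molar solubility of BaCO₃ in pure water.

6.87×10⁻⁵ M

BaCO₃(s) ⇌ Ba²⁺(aq) + CO₃²⁻(aq)
If s mol/L of BaCO₃ dissolves, [Ba²⁺] = s and [CO₃²⁻] = s.
Ksp = [Ba²⁺][CO₃²⁻] = s · s = s^2
s^2 = 4.72×10⁻⁹
s = 6.87×10⁻⁵ M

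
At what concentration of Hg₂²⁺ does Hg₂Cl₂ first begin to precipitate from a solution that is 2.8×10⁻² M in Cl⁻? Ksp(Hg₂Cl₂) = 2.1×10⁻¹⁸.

2.7×10⁻¹⁵ M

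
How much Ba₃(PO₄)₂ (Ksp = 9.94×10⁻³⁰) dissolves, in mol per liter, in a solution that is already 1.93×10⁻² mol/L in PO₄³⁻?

9.96×10⁻¹⁰ M

Ba₃(PO₄)₂(s) ⇌ 3 Ba²⁺(aq) + 2 PO₄³⁻(aq)
Let s be the solubility of Ba₃(PO₄)₂ here. The common ion gives [PO₄³⁻] ≈ 1.93×10⁻² mol/L, and [Ba²⁺] = 3s.
Ksp = [Ba²⁺]^3[PO₄³⁻]^2 = (3s)^3(1.93×10⁻²)^2
(3s)^3 = 9.94×10⁻³⁰ / (1.93×10⁻²)^2 = 2.67×10⁻²⁶
s = 9.96×10⁻¹⁰ mol/L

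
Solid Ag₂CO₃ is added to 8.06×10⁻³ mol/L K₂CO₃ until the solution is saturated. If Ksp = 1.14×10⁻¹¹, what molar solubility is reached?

1.88×10⁻⁵ M

Ag₂CO₃(s) ⇌ 2 Ag⁺(aq) + CO₃²⁻(aq)
With CO₃²⁻ already at 8.06×10⁻³ mol/L and s small, take [CO₃²⁻] ≈ 8.06×10⁻³ mol/L and [Ag⁺] = 2s.
Ksp = [Ag⁺]^2[CO₃²⁻] = (2s)^2(8.06×10⁻³)
(2s)^2 = 1.14×10⁻¹¹ / (8.06×10⁻³) = 1.41×10⁻⁹
s = 1.88×10⁻⁵ mol/L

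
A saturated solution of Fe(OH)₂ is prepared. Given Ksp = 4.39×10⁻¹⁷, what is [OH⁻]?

4.44×10⁻⁶ M

Fe(OH)₂(s) ⇌ Fe²⁺(aq) + 2 OH⁻(aq)
With molar solubility s: [Fe²⁺] = s, [OH⁻] = 2s.
Ksp = [Fe²⁺][OH⁻]^2 = s · (2s)^2 = 4s^3 = 4.39×10⁻¹⁷
s = 2.22×10⁻⁶ M
[OH⁻] = 2s = 4.44×10⁻⁶ M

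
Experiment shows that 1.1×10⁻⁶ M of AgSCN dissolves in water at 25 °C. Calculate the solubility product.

AgSCN(s) ⇌ Ag⁺(aq) + SCN⁻(aq)
Let s be the molar solubility. Then [Ag⁺] = s and [SCN⁻] = s.
Ksp = [Ag⁺][SCN⁻] = s · s = s^2
Ksp = (1.1×10⁻⁶)^2 = 1.2×10⁻¹²

Ksp = 1.2×10⁻¹²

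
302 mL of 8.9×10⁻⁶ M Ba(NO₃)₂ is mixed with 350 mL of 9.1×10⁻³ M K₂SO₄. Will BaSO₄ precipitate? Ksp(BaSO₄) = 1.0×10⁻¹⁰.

The combined volume is 652 mL.
[Ba²⁺] = (8.9×10⁻⁶)(302)/652 = 4.1×10⁻⁶ M
[SO₄²⁻] = (9.1×10⁻³)(350)/652 = 4.9×10⁻³ M
Q = [Ba²⁺][SO₄²⁻] = 2.0×10⁻⁸
Q = 2.0×10⁻⁸ > Ksp = 1.0×10⁻¹⁰, so the solution is supersaturated and BaSO₄ precipitates.

Yes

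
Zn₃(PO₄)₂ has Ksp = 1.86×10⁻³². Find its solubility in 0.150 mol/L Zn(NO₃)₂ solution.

Zn₃(PO₄)₂(s) ⇌ 3 Zn²⁺(aq) + 2 PO₄³⁻(aq)
Let s be the solubility of Zn₃(PO₄)₂ here. The common ion gives [Zn²⁺] ≈ 0.150 mol/L, and [PO₄³⁻] = 2s.
Ksp = [Zn²⁺]^3[PO₄³⁻]^2 = (0.150)^3(2s)^2
(2s)^2 = 1.86×10⁻³² / (0.150)^3 = 5.51×10⁻³⁰
s = 1.17×10⁻¹⁵ mol/L

1.17×10⁻¹⁵ M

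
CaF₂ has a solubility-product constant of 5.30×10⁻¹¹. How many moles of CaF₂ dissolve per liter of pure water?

2.37×10⁻⁴ M

CaF₂(s) ⇌ Ca²⁺(aq) + 2 F⁻(aq)
If s mol/L of CaF₂ dissolves, [Ca²⁺] = s and [F⁻] = 2s.
Ksp = [Ca²⁺][F⁻]^2 = s · (2s)^2 = 4s^3
4s^3 = 5.30×10⁻¹¹  ⇒  s^3 = 1.33×10⁻¹¹
s = (1.33×10⁻¹¹)^(1/3) = 2.37×10⁻⁴ mol/L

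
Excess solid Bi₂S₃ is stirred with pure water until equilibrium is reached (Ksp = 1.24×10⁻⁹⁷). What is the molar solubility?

1.63×10⁻²⁰ M

Bi₂S₃(s) ⇌ 2 Bi³⁺(aq) + 3 S²⁻(aq)
If s mol/L of Bi₂S₃ dissolves, [Bi³⁺] = 2s and [S²⁻] = 3s.
Ksp = [Bi³⁺]^2[S²⁻]^3 = (2s)^2 · (3s)^3 = 108s^5
108s^5 = 1.24×10⁻⁹⁷  ⇒  s^5 = 1.15×10⁻⁹⁹
s = (1.15×10⁻⁹⁹)^(1/5) = 1.63×10⁻²⁰ M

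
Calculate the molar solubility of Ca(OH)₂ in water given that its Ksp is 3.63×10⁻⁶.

9.68×10⁻³ M

Ca(OH)₂(s) ⇌ Ca²⁺(aq) + 2 OH⁻(aq)
Let s be the molar solubility. Then [Ca²⁺] = s and [OH⁻] = 2s.
Ksp = [Ca²⁺][OH⁻]^2 = s · (2s)^2 = 4s^3
4s^3 = 3.63×10⁻⁶  ⇒  s^3 = 9.08×10⁻⁷
Taking the 3rd root, s = 9.68×10⁻³ mol L⁻¹.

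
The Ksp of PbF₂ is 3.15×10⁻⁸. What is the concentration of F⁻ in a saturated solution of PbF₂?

3.98×10⁻³ M

PbF₂(s) ⇌ Pb²⁺(aq) + 2 F⁻(aq)
If s mol/L of PbF₂ dissolves, [Pb²⁺] = s and [F⁻] = 2s.
Ksp = [Pb²⁺][F⁻]^2 = s · (2s)^2 = 4s^3 = 3.15×10⁻⁸
s = 1.99×10⁻³ mol L⁻¹
[F⁻] = 2s = 3.98×10⁻³ mol L⁻¹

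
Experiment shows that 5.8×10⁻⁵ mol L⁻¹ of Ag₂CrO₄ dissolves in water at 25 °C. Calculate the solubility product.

Ksp = 7.8×10⁻¹³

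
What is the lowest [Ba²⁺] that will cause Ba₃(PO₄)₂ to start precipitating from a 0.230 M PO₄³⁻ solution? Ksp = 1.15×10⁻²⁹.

A salt starts to precipitate once the ion product Q reaches its Ksp.
Ba₃(PO₄)₂(s) ⇌ 3 Ba²⁺(aq) + 2 PO₄³⁻(aq)
Ksp = [Ba²⁺]^3[PO₄³⁻]^2 = [Ba²⁺]^3(0.230)^2
[Ba²⁺]^3 = 1.15×10⁻²⁹ / (0.230)^2 = 2.17×10⁻²⁸
[Ba²⁺] = 6.01×10⁻¹⁰ M

6.01×10⁻¹⁰ M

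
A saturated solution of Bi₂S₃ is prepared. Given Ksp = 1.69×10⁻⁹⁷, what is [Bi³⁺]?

3.47×10⁻²⁰ M

Bi₂S₃(s) ⇌ 2 Bi³⁺(aq) + 3 S²⁻(aq)
If s mol/L of Bi₂S₃ dissolves, [Bi³⁺] = 2s and [S²⁻] = 3s.
Ksp = [Bi³⁺]^2[S²⁻]^3 = (2s)^2 · (3s)^3 = 108s^5 = 1.69×10⁻⁹⁷
s = 1.73×10⁻²⁰ mol/L
[Bi³⁺] = 2s = 3.47×10⁻²⁰ mol/L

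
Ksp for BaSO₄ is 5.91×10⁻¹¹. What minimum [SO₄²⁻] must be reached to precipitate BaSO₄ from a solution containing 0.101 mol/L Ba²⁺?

Precipitation begins when Q = Ksp.
BaSO₄(s) ⇌ Ba²⁺(aq) + SO₄²⁻(aq)
Ksp = [Ba²⁺][SO₄²⁻] = [SO₄²⁻](0.101)
[SO₄²⁻] = 5.91×10⁻¹¹ / (0.101) = 5.85×10⁻¹⁰
[SO₄²⁻] = 5.85×10⁻¹⁰ mol/L

5.85×10⁻¹⁰ M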